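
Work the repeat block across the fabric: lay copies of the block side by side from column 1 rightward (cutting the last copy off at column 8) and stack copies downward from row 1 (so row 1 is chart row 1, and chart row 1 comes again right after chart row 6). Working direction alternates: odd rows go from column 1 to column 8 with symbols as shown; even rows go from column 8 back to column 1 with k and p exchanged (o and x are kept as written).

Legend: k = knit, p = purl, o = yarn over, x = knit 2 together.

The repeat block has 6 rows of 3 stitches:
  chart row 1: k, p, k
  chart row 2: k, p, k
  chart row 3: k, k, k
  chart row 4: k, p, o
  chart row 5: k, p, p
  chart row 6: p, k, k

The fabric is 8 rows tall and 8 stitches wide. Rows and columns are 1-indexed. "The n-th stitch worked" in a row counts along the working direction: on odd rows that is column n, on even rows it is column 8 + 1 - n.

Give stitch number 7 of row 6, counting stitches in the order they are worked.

Row 6: (6-1) mod 6 = 5, so use chart row 6. Even row -> WS.
Chart row 6 tiled across columns 1-8: p k k p k k p k
Wrong side: read the tiled row from column 8 down to 1 and exchange k with p (leave o, x).
Row 6 as worked: p k p p k p p k
Stitch 7 in working order -> p

Result:
p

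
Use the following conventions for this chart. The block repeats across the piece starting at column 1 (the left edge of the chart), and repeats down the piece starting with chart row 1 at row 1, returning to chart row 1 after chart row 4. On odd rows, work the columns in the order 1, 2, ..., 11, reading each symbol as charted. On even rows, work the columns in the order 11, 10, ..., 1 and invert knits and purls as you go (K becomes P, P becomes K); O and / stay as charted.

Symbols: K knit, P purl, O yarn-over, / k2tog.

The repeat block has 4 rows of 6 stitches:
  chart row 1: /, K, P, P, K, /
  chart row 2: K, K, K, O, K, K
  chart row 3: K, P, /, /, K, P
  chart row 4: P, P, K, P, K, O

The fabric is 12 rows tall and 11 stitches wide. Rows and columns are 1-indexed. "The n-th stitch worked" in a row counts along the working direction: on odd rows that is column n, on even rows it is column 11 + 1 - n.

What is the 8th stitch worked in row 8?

Result:
K

Derivation:
Row 8: (8-1) mod 4 = 3, so use chart row 4. Even row -> WS.
Chart row 4 tiled across columns 1-11: P P K P K O P P K P K
WS row: flip the tiled sequence (start at column 11) and apply K<->P; O and / stay.
Row 8 as worked: P K P K K O P K P K K
Counting 8 along the worked row gives K.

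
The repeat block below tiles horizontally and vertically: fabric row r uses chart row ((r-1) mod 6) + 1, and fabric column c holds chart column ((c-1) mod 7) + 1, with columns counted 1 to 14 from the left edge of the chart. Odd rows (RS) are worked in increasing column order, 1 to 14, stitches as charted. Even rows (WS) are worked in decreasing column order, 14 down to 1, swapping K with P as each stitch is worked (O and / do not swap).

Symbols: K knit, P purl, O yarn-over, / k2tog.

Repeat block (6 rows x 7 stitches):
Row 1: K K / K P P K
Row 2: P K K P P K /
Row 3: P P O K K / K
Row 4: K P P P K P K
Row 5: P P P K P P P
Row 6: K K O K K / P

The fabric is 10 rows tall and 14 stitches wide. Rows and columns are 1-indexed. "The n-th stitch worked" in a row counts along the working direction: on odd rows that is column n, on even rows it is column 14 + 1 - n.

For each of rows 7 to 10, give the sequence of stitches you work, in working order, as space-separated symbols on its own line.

== ROWS AS WORKED ==
K K / K P P K K K / K P P K
/ P K K P P K / P K K P P K
P P O K K / K P P O K K / K
P K P K K K P P K P K K K P

Derivation:
Row 7: chart row 1, RS - tile across columns 1-14 and work as-is.
Row 8: chart row 2, WS - tiled (columns 1-14): P K K P P K / P K K P P K /; work from column 14 back to 1 with K<->P swapped.
Row 9: chart row 3, RS - tile across columns 1-14 and work as-is.
Row 10: chart row 4, WS - tiled (columns 1-14): K P P P K P K K P P P K P K; work from column 14 back to 1 with K<->P swapped.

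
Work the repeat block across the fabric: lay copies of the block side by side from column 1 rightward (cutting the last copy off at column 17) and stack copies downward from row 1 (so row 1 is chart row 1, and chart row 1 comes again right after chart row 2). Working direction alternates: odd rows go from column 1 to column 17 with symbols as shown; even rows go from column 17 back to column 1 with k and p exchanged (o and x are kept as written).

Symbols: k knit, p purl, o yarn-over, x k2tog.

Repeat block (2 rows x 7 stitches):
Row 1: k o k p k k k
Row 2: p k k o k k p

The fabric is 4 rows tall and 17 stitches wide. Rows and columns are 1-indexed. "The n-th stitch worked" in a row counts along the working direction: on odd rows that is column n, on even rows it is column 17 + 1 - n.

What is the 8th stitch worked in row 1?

Stitch:
k

Derivation:
Row 1: (1-1) mod 2 = 0, so use chart row 1. Odd row -> RS.
Chart row 1 tiled across columns 1-17: k o k p k k k k o k p k k k k o k
Right side: take the tiled row as-is (worked left to right from column 1).
Counting 8 along the worked row gives k.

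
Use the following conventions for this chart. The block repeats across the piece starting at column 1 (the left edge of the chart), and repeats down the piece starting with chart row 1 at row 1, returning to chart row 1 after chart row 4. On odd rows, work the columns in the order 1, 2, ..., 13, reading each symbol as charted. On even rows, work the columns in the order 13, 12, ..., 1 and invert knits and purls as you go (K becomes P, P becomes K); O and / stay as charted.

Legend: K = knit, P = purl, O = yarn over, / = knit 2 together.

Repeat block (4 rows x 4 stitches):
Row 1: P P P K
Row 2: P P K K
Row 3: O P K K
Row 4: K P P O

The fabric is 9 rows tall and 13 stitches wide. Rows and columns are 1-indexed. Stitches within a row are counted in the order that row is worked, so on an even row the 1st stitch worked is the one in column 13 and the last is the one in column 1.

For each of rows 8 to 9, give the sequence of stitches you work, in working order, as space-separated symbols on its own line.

== ROWS AS WORKED ==
P O K K P O K K P O K K P
P P P K P P P K P P P K P

Derivation:
Row 8: chart row 4, WS - tiled (columns 1-13): K P P O K P P O K P P O K; work from column 13 back to 1 with K<->P swapped.
Row 9: chart row 1, RS - tile across columns 1-13 and work as-is.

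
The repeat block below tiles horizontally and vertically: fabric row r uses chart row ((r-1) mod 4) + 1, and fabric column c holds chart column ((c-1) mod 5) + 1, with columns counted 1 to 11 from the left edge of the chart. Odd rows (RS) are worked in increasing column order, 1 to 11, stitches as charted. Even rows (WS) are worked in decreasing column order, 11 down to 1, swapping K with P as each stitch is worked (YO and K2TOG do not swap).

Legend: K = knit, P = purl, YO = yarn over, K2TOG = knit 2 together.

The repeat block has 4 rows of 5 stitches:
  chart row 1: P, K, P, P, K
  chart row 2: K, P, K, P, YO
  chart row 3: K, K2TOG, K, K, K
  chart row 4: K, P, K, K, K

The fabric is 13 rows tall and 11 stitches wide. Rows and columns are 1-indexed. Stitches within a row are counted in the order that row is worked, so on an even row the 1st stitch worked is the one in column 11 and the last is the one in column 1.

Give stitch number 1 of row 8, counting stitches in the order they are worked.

== STITCH ==
P

Derivation:
For row 8: chart row = ((8-1) mod 4) + 1 = 4; this is a WS (even) row.
Chart row 4 tiled across columns 1-11: K P K K K K P K K K K
WS row: flip the tiled sequence (start at column 11) and apply K<->P; YO and K2TOG stay.
Row 8 as worked: P P P P K P P P P K P
Stitch 1 in working order -> P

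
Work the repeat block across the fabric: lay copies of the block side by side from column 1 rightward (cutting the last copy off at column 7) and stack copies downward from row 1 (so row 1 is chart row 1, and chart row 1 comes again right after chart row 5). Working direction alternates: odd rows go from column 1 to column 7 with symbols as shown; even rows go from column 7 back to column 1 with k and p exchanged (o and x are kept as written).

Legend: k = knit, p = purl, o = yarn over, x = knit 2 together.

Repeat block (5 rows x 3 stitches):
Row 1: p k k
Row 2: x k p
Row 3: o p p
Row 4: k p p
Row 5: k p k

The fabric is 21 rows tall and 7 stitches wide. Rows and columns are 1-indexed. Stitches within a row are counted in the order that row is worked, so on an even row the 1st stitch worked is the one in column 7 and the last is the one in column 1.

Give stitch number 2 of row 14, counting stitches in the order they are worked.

Result:
k

Derivation:
For row 14: chart row = ((14-1) mod 5) + 1 = 4; this is a WS (even) row.
Chart row 4 tiled across columns 1-7: k p p k p p k
WS: work from column 7 back to column 1 (reverse the tiled row), swapping k<->p (o and x unchanged).
Row 14 as worked: p k k p k k p
Counting 2 along the worked row gives k.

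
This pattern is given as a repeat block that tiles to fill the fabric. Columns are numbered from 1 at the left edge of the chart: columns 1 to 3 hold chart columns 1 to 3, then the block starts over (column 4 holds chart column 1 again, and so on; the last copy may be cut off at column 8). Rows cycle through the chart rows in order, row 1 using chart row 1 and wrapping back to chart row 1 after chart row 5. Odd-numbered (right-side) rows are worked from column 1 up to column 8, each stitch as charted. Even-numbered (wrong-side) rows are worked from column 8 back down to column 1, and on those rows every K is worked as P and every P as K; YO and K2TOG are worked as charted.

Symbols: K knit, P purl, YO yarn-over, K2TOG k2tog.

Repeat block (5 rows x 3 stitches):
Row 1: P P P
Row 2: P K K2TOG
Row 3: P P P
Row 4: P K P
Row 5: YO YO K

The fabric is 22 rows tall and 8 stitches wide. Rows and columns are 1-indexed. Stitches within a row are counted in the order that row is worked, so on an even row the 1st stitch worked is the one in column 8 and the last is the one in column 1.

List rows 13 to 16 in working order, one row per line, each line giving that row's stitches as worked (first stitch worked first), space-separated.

== ROWS AS WORKED ==
P P P P P P P P
P K K P K K P K
YO YO K YO YO K YO YO
K K K K K K K K

Derivation:
Row 13: chart row 3, RS - tile across columns 1-8 and work as-is.
Row 14: chart row 4, WS - tiled (columns 1-8): P K P P K P P K; work from column 8 back to 1 with K<->P swapped.
Row 15: chart row 5, RS - tile across columns 1-8 and work as-is.
Row 16: chart row 1, WS - tiled (columns 1-8): P P P P P P P P; work from column 8 back to 1 with K<->P swapped.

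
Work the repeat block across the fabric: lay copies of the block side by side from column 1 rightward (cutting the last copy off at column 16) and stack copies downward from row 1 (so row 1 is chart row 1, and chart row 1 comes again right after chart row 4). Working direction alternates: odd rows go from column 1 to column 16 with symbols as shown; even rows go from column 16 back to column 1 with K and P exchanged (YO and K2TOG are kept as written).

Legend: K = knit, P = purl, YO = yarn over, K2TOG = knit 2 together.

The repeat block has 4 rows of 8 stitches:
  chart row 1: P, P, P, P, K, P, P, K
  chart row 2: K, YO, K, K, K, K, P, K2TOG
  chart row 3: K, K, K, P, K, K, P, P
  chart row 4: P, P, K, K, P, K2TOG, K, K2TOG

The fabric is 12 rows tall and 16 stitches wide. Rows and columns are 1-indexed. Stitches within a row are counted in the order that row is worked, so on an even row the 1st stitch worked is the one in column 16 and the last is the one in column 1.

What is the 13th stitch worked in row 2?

For row 2: chart row = ((2-1) mod 4) + 1 = 2; this is a WS (even) row.
Chart row 2 tiled across columns 1-16: K YO K K K K P K2TOG K YO K K K K P K2TOG
WS row: flip the tiled sequence (start at column 16) and apply K<->P; YO and K2TOG stay.
Row 2 as worked: K2TOG K P P P P YO P K2TOG K P P P P YO P
Counting 13 along the worked row gives P.

== STITCH ==
P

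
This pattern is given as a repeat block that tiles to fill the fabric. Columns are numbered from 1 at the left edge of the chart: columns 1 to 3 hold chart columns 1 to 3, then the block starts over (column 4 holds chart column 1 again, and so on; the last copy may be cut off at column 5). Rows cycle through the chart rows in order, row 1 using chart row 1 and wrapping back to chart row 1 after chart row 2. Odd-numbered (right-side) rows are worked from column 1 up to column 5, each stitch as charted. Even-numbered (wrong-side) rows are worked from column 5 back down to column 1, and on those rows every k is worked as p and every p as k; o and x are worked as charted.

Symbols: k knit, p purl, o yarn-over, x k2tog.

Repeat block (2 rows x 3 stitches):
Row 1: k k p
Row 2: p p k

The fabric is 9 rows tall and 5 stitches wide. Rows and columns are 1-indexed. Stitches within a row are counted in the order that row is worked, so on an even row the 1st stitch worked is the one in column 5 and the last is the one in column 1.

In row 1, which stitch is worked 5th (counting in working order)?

Row 1 uses chart row ((1-1) mod 2)+1 = 1. Row 1 is odd, so RS.
Chart row 1 tiled across columns 1-5: k k p k k
RS: work column 1 to column 5, symbols as charted — the tiled row is the row as worked.
The 5th stitch worked is k.

Result:
k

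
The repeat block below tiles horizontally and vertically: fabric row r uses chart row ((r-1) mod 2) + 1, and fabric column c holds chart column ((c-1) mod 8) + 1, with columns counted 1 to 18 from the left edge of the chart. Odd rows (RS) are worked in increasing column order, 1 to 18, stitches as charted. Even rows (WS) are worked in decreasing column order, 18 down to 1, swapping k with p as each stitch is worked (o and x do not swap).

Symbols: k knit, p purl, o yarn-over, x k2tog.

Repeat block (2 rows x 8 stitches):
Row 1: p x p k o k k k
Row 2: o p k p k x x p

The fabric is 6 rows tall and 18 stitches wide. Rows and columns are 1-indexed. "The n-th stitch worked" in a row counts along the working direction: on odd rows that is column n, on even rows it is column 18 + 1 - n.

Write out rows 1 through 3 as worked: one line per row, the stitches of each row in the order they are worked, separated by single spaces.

Row 1: chart row 1, RS - tile across columns 1-18 and work as-is.
Row 2: chart row 2, WS - tiled (columns 1-18): o p k p k x x p o p k p k x x p o p; work from column 18 back to 1 with k<->p swapped.
Row 3: chart row 1, RS - tile across columns 1-18 and work as-is.

== ROWS AS WORKED ==
p x p k o k k k p x p k o k k k p x
k o k x x p k p k o k x x p k p k o
p x p k o k k k p x p k o k k k p x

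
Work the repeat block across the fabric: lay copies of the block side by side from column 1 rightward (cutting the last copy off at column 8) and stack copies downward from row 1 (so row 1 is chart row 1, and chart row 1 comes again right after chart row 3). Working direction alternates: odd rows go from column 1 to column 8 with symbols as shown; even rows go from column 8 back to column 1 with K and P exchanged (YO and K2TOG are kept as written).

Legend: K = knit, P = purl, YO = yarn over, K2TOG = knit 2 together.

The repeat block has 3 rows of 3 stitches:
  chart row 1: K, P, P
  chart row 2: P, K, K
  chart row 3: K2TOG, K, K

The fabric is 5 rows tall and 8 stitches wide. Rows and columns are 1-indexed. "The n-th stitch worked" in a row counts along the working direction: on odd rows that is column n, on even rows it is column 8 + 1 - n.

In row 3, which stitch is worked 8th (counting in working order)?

For row 3: chart row = ((3-1) mod 3) + 1 = 3; this is a RS (odd) row.
Chart row 3 tiled across columns 1-8: K2TOG K K K2TOG K K K2TOG K
RS row: no reversal, no swap; stitch n worked = column n.
The 8th stitch worked is K.

== STITCH ==
K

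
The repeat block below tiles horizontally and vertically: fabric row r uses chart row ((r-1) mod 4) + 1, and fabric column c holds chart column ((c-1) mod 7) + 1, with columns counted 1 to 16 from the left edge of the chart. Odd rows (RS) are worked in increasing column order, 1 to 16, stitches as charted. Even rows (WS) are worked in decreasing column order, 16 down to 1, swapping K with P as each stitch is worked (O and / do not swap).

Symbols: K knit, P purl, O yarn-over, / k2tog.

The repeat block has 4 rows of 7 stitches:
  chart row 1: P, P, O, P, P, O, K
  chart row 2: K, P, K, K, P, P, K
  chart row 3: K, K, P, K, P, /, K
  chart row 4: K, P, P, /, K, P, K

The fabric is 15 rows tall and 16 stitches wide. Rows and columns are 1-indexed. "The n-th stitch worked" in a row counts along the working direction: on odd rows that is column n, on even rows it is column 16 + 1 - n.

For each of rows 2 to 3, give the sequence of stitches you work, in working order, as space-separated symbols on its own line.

Row 2: chart row 2, WS - tiled (columns 1-16): K P K K P P K K P K K P P K K P; work from column 16 back to 1 with K<->P swapped.
Row 3: chart row 3, RS - tile across columns 1-16 and work as-is.

== ROWS AS WORKED ==
K P P K K P P K P P K K P P K P
K K P K P / K K K P K P / K K K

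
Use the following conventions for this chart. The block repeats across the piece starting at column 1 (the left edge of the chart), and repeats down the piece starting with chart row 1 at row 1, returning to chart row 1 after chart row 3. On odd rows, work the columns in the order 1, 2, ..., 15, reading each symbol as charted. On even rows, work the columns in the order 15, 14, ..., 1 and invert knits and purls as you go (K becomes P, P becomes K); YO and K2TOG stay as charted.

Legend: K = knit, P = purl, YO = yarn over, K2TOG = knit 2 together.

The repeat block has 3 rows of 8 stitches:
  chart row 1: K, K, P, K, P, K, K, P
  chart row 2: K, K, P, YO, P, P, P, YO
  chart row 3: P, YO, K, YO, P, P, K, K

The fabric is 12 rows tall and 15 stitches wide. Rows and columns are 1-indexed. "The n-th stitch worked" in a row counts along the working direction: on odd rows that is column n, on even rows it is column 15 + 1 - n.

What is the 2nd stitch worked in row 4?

For row 4: chart row = ((4-1) mod 3) + 1 = 1; this is a WS (even) row.
Chart row 1 tiled across columns 1-15: K K P K P K K P K K P K P K K
WS row: flip the tiled sequence (start at column 15) and apply K<->P; YO and K2TOG stay.
Row 4 as worked: P P K P K P P K P P K P K P P
Counting 2 along the worked row gives P.

== STITCH ==
P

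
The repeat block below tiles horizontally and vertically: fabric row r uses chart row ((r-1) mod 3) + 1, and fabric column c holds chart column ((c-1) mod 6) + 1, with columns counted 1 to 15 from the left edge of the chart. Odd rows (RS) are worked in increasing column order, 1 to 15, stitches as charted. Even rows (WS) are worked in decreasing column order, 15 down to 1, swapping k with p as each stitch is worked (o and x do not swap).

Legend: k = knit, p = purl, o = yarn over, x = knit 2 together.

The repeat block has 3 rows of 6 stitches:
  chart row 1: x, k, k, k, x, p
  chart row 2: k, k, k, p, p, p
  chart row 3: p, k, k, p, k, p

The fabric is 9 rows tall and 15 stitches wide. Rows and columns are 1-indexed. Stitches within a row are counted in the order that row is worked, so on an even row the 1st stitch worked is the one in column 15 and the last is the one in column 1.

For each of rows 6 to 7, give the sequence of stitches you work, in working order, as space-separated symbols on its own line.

Row 6: chart row 3, WS - tiled (columns 1-15): p k k p k p p k k p k p p k k; work from column 15 back to 1 with k<->p swapped.
Row 7: chart row 1, RS - tile across columns 1-15 and work as-is.

== ROWS AS WORKED ==
p p k k p k p p k k p k p p k
x k k k x p x k k k x p x k k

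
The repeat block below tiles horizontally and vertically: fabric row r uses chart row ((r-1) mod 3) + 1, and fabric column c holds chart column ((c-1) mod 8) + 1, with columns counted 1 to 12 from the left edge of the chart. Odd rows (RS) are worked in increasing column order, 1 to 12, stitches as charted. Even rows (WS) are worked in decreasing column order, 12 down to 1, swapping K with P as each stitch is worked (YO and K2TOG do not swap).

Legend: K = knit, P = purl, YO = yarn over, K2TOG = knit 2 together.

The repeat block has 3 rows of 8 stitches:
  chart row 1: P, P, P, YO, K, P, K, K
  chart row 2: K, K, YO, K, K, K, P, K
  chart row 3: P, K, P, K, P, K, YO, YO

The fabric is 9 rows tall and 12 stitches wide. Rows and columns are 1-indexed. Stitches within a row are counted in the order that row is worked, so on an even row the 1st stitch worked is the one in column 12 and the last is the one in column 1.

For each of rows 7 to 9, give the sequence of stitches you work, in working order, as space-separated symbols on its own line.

Row 7: chart row 1, RS - tile across columns 1-12 and work as-is.
Row 8: chart row 2, WS - tiled (columns 1-12): K K YO K K K P K K K YO K; work from column 12 back to 1 with K<->P swapped.
Row 9: chart row 3, RS - tile across columns 1-12 and work as-is.

Result:
P P P YO K P K K P P P YO
P YO P P P K P P P YO P P
P K P K P K YO YO P K P K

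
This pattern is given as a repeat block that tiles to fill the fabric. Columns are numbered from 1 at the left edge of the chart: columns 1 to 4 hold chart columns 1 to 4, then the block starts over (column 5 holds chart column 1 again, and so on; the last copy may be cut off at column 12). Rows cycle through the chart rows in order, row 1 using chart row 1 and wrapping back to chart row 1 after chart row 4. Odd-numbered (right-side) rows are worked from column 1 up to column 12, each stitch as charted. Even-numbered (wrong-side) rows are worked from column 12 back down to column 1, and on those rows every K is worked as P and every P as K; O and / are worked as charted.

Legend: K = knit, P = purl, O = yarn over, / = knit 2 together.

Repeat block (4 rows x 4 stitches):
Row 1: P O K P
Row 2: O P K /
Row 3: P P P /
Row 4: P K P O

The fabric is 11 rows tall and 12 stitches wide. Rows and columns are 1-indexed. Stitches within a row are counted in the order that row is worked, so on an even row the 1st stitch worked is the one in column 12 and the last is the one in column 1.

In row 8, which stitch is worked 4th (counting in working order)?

Row 8 uses chart row ((8-1) mod 4)+1 = 4. Row 8 is even, so WS.
Chart row 4 tiled across columns 1-12: P K P O P K P O P K P O
WS row: flip the tiled sequence (start at column 12) and apply K<->P; O and / stay.
Row 8 as worked: O K P K O K P K O K P K
Counting 4 along the worked row gives K.

Result:
K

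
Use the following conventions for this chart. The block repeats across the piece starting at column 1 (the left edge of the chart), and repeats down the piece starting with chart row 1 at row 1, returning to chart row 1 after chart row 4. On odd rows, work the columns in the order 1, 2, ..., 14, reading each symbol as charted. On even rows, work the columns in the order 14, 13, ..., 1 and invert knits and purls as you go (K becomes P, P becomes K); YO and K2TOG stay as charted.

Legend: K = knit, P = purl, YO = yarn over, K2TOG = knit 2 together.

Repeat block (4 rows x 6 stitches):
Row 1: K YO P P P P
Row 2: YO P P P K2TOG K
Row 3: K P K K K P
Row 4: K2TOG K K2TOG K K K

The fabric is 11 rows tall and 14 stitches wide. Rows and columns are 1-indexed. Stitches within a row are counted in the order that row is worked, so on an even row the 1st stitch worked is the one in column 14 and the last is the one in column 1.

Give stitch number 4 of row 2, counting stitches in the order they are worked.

Stitch:
K2TOG

Derivation:
Row 2 uses chart row ((2-1) mod 4)+1 = 2. Row 2 is even, so WS.
Chart row 2 tiled across columns 1-14: YO P P P K2TOG K YO P P P K2TOG K YO P
Wrong side: read the tiled row from column 14 down to 1 and exchange K with P (leave YO, K2TOG).
Row 2 as worked: K YO P K2TOG K K K YO P K2TOG K K K YO
Stitch 4 in working order -> K2TOG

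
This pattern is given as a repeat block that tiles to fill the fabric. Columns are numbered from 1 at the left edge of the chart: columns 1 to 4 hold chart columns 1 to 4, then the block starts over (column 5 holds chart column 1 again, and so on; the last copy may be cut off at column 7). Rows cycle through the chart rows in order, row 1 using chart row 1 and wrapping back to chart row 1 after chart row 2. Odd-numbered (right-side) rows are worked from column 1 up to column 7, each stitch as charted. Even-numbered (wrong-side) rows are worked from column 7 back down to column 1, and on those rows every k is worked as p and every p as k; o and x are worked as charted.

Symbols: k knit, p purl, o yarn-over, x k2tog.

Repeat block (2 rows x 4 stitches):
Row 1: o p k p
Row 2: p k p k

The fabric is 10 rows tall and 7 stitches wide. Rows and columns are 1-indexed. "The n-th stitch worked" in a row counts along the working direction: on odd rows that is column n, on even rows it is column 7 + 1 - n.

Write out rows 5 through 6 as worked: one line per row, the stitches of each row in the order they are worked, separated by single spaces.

== ROWS AS WORKED ==
o p k p o p k
k p k p k p k

Derivation:
Row 5: chart row 1, RS - tile across columns 1-7 and work as-is.
Row 6: chart row 2, WS - tiled (columns 1-7): p k p k p k p; work from column 7 back to 1 with k<->p swapped.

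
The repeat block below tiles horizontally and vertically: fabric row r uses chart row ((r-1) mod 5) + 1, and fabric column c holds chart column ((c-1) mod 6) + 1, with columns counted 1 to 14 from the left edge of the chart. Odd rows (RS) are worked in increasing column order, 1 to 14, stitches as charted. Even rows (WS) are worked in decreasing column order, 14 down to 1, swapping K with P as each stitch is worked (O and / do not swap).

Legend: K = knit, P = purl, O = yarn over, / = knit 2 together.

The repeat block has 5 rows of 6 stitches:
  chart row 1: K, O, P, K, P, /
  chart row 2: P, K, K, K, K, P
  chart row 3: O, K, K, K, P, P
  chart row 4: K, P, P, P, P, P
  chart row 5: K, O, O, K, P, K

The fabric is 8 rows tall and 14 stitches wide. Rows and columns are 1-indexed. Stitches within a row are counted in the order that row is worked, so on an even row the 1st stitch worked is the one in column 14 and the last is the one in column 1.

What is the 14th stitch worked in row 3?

Row 3: (3-1) mod 5 = 2, so use chart row 3. Odd row -> RS.
Chart row 3 tiled across columns 1-14: O K K K P P O K K K P P O K
Right side: take the tiled row as-is (worked left to right from column 1).
Stitch 14 in working order -> K

== STITCH ==
K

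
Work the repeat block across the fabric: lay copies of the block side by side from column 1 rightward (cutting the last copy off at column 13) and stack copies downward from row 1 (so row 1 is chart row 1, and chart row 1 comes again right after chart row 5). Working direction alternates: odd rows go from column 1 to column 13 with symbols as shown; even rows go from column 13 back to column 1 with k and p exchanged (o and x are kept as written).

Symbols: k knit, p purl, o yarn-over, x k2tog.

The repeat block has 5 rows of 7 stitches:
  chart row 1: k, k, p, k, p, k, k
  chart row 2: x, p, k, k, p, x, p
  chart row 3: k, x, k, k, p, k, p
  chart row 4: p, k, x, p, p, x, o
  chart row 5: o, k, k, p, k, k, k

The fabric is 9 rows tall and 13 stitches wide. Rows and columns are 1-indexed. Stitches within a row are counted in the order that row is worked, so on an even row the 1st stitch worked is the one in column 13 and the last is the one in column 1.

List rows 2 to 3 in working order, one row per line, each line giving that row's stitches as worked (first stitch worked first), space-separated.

Row 2: chart row 2, WS - tiled (columns 1-13): x p k k p x p x p k k p x; work from column 13 back to 1 with k<->p swapped.
Row 3: chart row 3, RS - tile across columns 1-13 and work as-is.

== ROWS AS WORKED ==
x k p p k x k x k p p k x
k x k k p k p k x k k p k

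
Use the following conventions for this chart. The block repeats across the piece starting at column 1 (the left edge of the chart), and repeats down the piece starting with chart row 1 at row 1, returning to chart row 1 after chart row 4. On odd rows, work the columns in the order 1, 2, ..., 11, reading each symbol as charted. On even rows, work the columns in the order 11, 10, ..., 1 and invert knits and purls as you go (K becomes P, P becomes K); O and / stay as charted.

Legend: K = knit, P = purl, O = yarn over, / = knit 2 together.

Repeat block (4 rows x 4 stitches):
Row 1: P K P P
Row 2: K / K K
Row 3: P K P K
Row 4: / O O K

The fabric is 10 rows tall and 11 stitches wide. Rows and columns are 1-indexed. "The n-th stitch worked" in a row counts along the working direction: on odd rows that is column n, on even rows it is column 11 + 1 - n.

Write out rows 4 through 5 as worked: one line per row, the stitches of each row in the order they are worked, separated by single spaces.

Result:
O O / P O O / P O O /
P K P P P K P P P K P

Derivation:
Row 4: chart row 4, WS - tiled (columns 1-11): / O O K / O O K / O O; work from column 11 back to 1 with K<->P swapped.
Row 5: chart row 1, RS - tile across columns 1-11 and work as-is.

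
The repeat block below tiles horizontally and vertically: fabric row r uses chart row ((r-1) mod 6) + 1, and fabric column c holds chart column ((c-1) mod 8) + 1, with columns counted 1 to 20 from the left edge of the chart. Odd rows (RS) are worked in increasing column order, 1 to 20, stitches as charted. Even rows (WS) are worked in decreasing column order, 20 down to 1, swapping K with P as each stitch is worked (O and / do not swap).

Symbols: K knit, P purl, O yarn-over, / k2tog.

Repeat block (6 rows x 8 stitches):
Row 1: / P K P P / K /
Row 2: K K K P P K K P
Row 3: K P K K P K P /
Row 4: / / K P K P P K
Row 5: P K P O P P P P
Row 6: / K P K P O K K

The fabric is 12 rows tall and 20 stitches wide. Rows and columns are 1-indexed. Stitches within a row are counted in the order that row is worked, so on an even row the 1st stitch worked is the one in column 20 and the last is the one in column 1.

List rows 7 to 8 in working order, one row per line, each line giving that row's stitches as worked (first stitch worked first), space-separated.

== ROWS AS WORKED ==
/ P K P P / K / / P K P P / K / / P K P
K P P P K P P K K P P P K P P K K P P P

Derivation:
Row 7: chart row 1, RS - tile across columns 1-20 and work as-is.
Row 8: chart row 2, WS - tiled (columns 1-20): K K K P P K K P K K K P P K K P K K K P; work from column 20 back to 1 with K<->P swapped.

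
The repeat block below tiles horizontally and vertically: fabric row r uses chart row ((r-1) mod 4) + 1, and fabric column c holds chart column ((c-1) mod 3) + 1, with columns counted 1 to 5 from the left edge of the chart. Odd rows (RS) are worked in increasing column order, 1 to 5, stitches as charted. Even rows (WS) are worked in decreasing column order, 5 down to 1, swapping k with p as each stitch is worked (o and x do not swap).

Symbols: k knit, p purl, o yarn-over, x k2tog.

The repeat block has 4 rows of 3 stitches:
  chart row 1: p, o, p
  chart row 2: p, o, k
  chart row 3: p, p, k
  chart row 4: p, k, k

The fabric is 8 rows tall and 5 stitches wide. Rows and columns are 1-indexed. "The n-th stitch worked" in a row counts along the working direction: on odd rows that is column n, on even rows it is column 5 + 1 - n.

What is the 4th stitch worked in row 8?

Row 8 uses chart row ((8-1) mod 4)+1 = 4. Row 8 is even, so WS.
Chart row 4 tiled across columns 1-5: p k k p k
WS: work from column 5 back to column 1 (reverse the tiled row), swapping k<->p (o and x unchanged).
Row 8 as worked: p k p p k
The 4th stitch worked is p.

Stitch:
p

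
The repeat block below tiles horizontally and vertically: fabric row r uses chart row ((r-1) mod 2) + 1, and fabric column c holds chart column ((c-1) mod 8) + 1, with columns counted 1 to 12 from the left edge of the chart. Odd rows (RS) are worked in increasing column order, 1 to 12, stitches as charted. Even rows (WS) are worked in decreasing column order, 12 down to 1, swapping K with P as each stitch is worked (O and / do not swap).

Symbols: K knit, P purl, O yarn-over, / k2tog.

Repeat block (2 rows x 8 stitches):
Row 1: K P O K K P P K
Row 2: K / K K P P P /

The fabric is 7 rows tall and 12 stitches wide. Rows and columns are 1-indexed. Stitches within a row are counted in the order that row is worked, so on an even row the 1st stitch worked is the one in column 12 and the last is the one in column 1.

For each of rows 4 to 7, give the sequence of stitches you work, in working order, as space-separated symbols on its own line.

Rows as worked:
P P / P / K K K P P / P
K P O K K P P K K P O K
P P / P / K K K P P / P
K P O K K P P K K P O K

Derivation:
Row 4: chart row 2, WS - tiled (columns 1-12): K / K K P P P / K / K K; work from column 12 back to 1 with K<->P swapped.
Row 5: chart row 1, RS - tile across columns 1-12 and work as-is.
Row 6: chart row 2, WS - tiled (columns 1-12): K / K K P P P / K / K K; work from column 12 back to 1 with K<->P swapped.
Row 7: chart row 1, RS - tile across columns 1-12 and work as-is.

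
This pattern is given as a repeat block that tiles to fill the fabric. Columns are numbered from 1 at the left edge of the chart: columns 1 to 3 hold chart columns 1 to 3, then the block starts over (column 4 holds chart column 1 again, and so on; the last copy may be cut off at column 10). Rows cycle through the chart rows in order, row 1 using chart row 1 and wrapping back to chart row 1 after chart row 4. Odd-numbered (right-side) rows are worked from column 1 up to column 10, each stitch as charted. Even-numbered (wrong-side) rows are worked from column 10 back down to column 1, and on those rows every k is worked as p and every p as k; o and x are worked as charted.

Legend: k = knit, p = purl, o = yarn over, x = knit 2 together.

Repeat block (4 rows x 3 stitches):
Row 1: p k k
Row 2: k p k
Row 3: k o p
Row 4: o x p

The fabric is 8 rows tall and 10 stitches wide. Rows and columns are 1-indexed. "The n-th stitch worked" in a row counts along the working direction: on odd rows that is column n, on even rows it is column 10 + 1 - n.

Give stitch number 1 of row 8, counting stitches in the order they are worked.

Result:
o

Derivation:
Row 8 uses chart row ((8-1) mod 4)+1 = 4. Row 8 is even, so WS.
Chart row 4 tiled across columns 1-10: o x p o x p o x p o
WS row: flip the tiled sequence (start at column 10) and apply k<->p; o and x stay.
Row 8 as worked: o k x o k x o k x o
Stitch 1 in working order -> o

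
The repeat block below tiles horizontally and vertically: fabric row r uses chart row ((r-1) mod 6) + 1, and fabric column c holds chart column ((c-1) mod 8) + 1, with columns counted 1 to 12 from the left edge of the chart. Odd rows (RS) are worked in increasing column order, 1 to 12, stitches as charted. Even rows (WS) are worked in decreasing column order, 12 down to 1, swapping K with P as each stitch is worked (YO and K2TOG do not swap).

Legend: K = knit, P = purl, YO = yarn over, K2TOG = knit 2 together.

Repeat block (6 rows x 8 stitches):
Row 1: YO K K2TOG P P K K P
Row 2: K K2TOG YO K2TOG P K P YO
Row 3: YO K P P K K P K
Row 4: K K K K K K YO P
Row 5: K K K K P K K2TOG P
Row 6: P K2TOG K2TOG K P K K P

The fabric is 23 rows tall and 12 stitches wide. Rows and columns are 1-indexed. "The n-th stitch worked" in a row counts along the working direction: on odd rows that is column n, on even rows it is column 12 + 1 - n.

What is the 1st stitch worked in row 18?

For row 18: chart row = ((18-1) mod 6) + 1 = 6; this is a WS (even) row.
Chart row 6 tiled across columns 1-12: P K2TOG K2TOG K P K K P P K2TOG K2TOG K
WS row: flip the tiled sequence (start at column 12) and apply K<->P; YO and K2TOG stay.
Row 18 as worked: P K2TOG K2TOG K K P P K P K2TOG K2TOG K
Counting 1 along the worked row gives P.

Result:
P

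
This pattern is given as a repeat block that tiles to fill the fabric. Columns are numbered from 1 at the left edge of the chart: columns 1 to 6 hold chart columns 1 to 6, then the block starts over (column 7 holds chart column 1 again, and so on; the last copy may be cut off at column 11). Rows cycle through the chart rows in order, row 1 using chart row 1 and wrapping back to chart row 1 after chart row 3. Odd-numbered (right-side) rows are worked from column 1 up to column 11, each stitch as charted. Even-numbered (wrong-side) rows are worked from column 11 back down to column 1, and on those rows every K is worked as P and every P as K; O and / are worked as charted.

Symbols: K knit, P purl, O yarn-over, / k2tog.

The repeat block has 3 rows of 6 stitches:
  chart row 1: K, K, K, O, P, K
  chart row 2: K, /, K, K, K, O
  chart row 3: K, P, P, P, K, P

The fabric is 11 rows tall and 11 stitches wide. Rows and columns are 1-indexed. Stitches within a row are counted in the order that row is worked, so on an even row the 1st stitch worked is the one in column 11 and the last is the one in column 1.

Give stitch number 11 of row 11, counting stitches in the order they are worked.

Stitch:
K

Derivation:
Row 11 uses chart row ((11-1) mod 3)+1 = 2. Row 11 is odd, so RS.
Chart row 2 tiled across columns 1-11: K / K K K O K / K K K
RS row: no reversal, no swap; stitch n worked = column n.
Stitch 11 in working order -> K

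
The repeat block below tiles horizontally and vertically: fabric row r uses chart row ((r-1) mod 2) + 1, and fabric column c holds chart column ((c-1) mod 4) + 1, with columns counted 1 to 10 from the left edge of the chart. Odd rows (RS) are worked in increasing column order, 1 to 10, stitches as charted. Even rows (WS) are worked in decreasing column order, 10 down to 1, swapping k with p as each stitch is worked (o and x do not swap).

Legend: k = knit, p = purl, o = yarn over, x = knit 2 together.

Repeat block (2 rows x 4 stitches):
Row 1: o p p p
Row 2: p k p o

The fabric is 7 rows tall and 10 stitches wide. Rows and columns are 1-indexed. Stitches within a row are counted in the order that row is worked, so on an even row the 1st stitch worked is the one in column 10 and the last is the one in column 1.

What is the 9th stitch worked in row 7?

Stitch:
o

Derivation:
Row 7: (7-1) mod 2 = 0, so use chart row 1. Odd row -> RS.
Chart row 1 tiled across columns 1-10: o p p p o p p p o p
Right side: take the tiled row as-is (worked left to right from column 1).
Counting 9 along the worked row gives o.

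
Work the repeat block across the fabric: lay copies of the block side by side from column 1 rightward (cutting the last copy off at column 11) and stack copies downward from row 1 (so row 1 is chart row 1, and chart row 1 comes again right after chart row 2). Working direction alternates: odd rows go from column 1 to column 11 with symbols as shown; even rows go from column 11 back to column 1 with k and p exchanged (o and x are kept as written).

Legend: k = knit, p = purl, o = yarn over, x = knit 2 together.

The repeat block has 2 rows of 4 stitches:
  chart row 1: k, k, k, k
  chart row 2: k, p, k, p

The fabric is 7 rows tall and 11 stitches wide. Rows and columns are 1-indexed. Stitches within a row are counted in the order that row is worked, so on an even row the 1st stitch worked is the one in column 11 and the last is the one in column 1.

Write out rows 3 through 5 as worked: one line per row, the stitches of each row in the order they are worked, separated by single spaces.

== ROWS AS WORKED ==
k k k k k k k k k k k
p k p k p k p k p k p
k k k k k k k k k k k

Derivation:
Row 3: chart row 1, RS - tile across columns 1-11 and work as-is.
Row 4: chart row 2, WS - tiled (columns 1-11): k p k p k p k p k p k; work from column 11 back to 1 with k<->p swapped.
Row 5: chart row 1, RS - tile across columns 1-11 and work as-is.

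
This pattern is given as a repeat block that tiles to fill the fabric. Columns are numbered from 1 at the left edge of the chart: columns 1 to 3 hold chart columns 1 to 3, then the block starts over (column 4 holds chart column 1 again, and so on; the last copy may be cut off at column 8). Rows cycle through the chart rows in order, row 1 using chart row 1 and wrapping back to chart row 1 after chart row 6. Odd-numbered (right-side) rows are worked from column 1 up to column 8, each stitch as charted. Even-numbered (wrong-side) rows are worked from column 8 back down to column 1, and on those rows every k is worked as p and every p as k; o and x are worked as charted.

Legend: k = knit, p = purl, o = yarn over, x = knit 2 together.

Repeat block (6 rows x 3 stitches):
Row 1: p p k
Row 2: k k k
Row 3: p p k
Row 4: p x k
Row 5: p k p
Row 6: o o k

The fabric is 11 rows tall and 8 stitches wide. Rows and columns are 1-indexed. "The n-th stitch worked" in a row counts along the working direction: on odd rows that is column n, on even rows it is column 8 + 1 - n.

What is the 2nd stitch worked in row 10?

Result:
k

Derivation:
For row 10: chart row = ((10-1) mod 6) + 1 = 4; this is a WS (even) row.
Chart row 4 tiled across columns 1-8: p x k p x k p x
WS: work from column 8 back to column 1 (reverse the tiled row), swapping k<->p (o and x unchanged).
Row 10 as worked: x k p x k p x k
Counting 2 along the worked row gives k.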